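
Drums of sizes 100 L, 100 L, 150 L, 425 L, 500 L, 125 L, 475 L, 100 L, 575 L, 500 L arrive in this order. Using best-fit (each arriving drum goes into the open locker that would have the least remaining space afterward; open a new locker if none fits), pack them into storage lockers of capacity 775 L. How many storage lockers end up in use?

  100 → locker 1 (new)  [load 100/775]
  100 → locker 1  [load 200/775]
  150 → locker 1  [load 350/775]
  425 → locker 1  [load 775/775]
  500 → locker 2 (new)  [load 500/775]
  125 → locker 2  [load 625/775]
  475 → locker 3 (new)  [load 475/775]
  100 → locker 2  [load 725/775]
  575 → locker 4 (new)  [load 575/775]
  500 → locker 5 (new)  [load 500/775]
5 storage lockers opened.

5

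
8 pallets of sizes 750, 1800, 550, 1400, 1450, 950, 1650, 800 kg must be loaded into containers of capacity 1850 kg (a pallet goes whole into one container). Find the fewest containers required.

Total = 1800 + 1650 + 1450 + 1400 + 950 + 800 + 750 + 550 = 9350 kg.
Lower bound: ⌈9350/1850⌉ = 6 containers.
A packing using 6 containers:
  container 1: 1800 = 1800
  container 2: 1650 = 1650
  container 3: 1450 = 1450
  container 4: 1400 = 1400
  container 5: 950 + 800 = 1750
  container 6: 750 + 550 = 1300
This matches the lower bound, so 6 is optimal.

6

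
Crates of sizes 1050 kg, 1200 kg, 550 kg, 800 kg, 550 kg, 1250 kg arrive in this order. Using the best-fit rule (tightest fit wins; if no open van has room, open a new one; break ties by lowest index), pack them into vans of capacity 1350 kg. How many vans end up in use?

5

  1050 → van 1 (new)  [load 1050/1350]
  1200 → van 2 (new)  [load 1200/1350]
  550 → van 3 (new)  [load 550/1350]
  800 → van 3  [load 1350/1350]
  550 → van 4 (new)  [load 550/1350]
  1250 → van 5 (new)  [load 1250/1350]
5 vans opened.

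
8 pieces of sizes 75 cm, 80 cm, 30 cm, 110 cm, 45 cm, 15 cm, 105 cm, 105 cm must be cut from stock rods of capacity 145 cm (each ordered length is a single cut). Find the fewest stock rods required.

Total = 110 + 105 + 105 + 80 + 75 + 45 + 30 + 15 = 565 cm.
Lower bound: ⌈565/145⌉ = 4 stock rods.
Also, 5 pieces each exceed 145/2 cm, and no two of those can share a stock rod, so at least 5 stock rods are needed.
A packing using 5 stock rods:
  stock rod 1: 110 + 30 = 140
  stock rod 2: 105 + 15 = 120
  stock rod 3: 105 = 105
  stock rod 4: 80 + 45 = 125
  stock rod 5: 75 = 75
This matches the lower bound, so 5 is optimal.

5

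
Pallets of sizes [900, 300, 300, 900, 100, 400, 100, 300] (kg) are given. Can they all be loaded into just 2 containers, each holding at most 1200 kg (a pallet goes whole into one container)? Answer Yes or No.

Total = 3300 kg; ⌈3300/1200⌉ = 3.
At least 3 containers are required, but only 2 are allowed.

No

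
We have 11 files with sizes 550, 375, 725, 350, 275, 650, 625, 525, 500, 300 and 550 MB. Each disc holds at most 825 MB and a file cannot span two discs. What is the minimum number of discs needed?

Total = 725 + 650 + 625 + 550 + 550 + 525 + 500 + 375 + 350 + 300 + 275 = 5425 MB.
Lower bound: ⌈5425/825⌉ = 7 discs.
A packing using 8 discs:
  disc 1: 725 = 725
  disc 2: 650 = 650
  disc 3: 625 = 625
  disc 4: 550 + 275 = 825
  disc 5: 550 = 550
  disc 6: 525 + 300 = 825
  disc 7: 500 = 500
  disc 8: 375 + 350 = 725
No arrangement into 7 discs stays within capacity, so 8 is optimal.

8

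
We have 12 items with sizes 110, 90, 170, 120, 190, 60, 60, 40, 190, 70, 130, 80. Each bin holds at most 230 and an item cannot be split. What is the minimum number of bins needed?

6

Total = 190 + 190 + 170 + 130 + 120 + 110 + 90 + 80 + 70 + 60 + 60 + 40 = 1310.
Lower bound: ⌈1310/230⌉ = 6 bins.
A packing using 6 bins:
  bin 1: 190 + 40 = 230
  bin 2: 190 = 190
  bin 3: 170 + 60 = 230
  bin 4: 130 + 90 = 220
  bin 5: 120 + 110 = 230
  bin 6: 80 + 70 + 60 = 210
This matches the lower bound, so 6 is optimal.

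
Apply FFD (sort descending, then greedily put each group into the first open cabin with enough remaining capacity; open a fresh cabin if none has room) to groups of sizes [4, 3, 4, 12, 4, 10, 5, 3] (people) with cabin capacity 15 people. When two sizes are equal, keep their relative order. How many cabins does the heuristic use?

3

Sorted descending: 12, 10, 5, 4, 4, 4, 3, 3.
  12 → cabin 1 (new)  [load 12/15]
  10 → cabin 2 (new)  [load 10/15]
  5 → cabin 2  [load 15/15]
  4 → cabin 3 (new)  [load 4/15]
  4 → cabin 3  [load 8/15]
  4 → cabin 3  [load 12/15]
  3 → cabin 1  [load 15/15]
  3 → cabin 3  [load 15/15]
3 cabins opened.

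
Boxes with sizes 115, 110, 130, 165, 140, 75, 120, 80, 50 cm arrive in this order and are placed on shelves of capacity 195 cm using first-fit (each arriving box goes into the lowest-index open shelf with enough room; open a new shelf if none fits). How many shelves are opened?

6

  115 → shelf 1 (new)  [load 115/195]
  110 → shelf 2 (new)  [load 110/195]
  130 → shelf 3 (new)  [load 130/195]
  165 → shelf 4 (new)  [load 165/195]
  140 → shelf 5 (new)  [load 140/195]
  75 → shelf 1  [load 190/195]
  120 → shelf 6 (new)  [load 120/195]
  80 → shelf 2  [load 190/195]
  50 → shelf 3  [load 180/195]
6 shelves opened.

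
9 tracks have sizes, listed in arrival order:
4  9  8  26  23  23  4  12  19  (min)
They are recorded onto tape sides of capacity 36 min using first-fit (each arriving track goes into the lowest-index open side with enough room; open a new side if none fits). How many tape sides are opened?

  4 → side 1 (new)  [load 4/36]
  9 → side 1  [load 13/36]
  8 → side 1  [load 21/36]
  26 → side 2 (new)  [load 26/36]
  23 → side 3 (new)  [load 23/36]
  23 → side 4 (new)  [load 23/36]
  4 → side 1  [load 25/36]
  12 → side 3  [load 35/36]
  19 → side 5 (new)  [load 19/36]
5 tape sides opened.

5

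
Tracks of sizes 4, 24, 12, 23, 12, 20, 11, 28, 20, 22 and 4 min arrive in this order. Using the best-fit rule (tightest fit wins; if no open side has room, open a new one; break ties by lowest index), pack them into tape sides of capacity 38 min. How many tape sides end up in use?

  4 → side 1 (new)  [load 4/38]
  24 → side 1  [load 28/38]
  12 → side 2 (new)  [load 12/38]
  23 → side 2  [load 35/38]
  12 → side 3 (new)  [load 12/38]
  20 → side 3  [load 32/38]
  11 → side 4 (new)  [load 11/38]
  28 → side 5 (new)  [load 28/38]
  20 → side 4  [load 31/38]
  22 → side 6 (new)  [load 22/38]
  4 → side 3  [load 36/38]
6 tape sides opened.

6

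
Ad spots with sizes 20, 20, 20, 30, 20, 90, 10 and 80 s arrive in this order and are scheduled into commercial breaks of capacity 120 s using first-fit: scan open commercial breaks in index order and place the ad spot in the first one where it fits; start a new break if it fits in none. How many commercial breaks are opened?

3

  20 → break 1 (new)  [load 20/120]
  20 → break 1  [load 40/120]
  20 → break 1  [load 60/120]
  30 → break 1  [load 90/120]
  20 → break 1  [load 110/120]
  90 → break 2 (new)  [load 90/120]
  10 → break 1  [load 120/120]
  80 → break 3 (new)  [load 80/120]
3 commercial breaks opened.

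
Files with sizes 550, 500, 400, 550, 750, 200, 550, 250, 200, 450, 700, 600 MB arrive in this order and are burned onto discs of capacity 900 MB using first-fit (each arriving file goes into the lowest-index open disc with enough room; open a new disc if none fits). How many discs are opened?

8

  550 → disc 1 (new)  [load 550/900]
  500 → disc 2 (new)  [load 500/900]
  400 → disc 2  [load 900/900]
  550 → disc 3 (new)  [load 550/900]
  750 → disc 4 (new)  [load 750/900]
  200 → disc 1  [load 750/900]
  550 → disc 5 (new)  [load 550/900]
  250 → disc 3  [load 800/900]
  200 → disc 5  [load 750/900]
  450 → disc 6 (new)  [load 450/900]
  700 → disc 7 (new)  [load 700/900]
  600 → disc 8 (new)  [load 600/900]
8 discs opened.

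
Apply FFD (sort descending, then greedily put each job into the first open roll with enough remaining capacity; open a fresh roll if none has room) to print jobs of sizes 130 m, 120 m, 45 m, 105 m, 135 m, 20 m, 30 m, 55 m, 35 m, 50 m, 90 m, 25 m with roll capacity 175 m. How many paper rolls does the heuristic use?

5

Sorted descending: 135, 130, 120, 105, 90, 55, 50, 45, 35, 30, 25, 20.
  135 → roll 1 (new)  [load 135/175]
  130 → roll 2 (new)  [load 130/175]
  120 → roll 3 (new)  [load 120/175]
  105 → roll 4 (new)  [load 105/175]
  90 → roll 5 (new)  [load 90/175]
  55 → roll 3  [load 175/175]
  50 → roll 4  [load 155/175]
  45 → roll 2  [load 175/175]
  35 → roll 1  [load 170/175]
  30 → roll 5  [load 120/175]
  25 → roll 5  [load 145/175]
  20 → roll 4  [load 175/175]
5 paper rolls opened.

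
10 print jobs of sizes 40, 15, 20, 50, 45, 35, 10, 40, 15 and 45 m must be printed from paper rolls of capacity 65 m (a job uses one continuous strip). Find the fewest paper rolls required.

6

Total = 50 + 45 + 45 + 40 + 40 + 35 + 20 + 15 + 15 + 10 = 315 m.
Lower bound: ⌈315/65⌉ = 5 paper rolls.
Also, 6 print jobs each exceed 65/2 m, and no two of those can share a roll, so at least 6 paper rolls are needed.
A packing using 6 paper rolls:
  roll 1: 50 + 15 = 65
  roll 2: 45 + 20 = 65
  roll 3: 45 + 15 = 60
  roll 4: 40 + 10 = 50
  roll 5: 40 = 40
  roll 6: 35 = 35
This matches the lower bound, so 6 is optimal.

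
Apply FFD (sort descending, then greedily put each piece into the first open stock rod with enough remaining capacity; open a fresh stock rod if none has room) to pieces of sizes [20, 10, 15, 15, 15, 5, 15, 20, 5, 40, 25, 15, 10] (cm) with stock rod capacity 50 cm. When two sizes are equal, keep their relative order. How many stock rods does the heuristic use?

Sorted descending: 40, 25, 20, 20, 15, 15, 15, 15, 15, 10, 10, 5, 5.
  40 → stock rod 1 (new)  [load 40/50]
  25 → stock rod 2 (new)  [load 25/50]
  20 → stock rod 2  [load 45/50]
  20 → stock rod 3 (new)  [load 20/50]
  15 → stock rod 3  [load 35/50]
  15 → stock rod 3  [load 50/50]
  15 → stock rod 4 (new)  [load 15/50]
  15 → stock rod 4  [load 30/50]
  15 → stock rod 4  [load 45/50]
  10 → stock rod 1  [load 50/50]
  10 → stock rod 5 (new)  [load 10/50]
  5 → stock rod 2  [load 50/50]
  5 → stock rod 4  [load 50/50]
5 stock rods opened.

5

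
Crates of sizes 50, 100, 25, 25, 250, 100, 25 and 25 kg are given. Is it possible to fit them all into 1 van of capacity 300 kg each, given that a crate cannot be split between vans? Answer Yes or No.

No

Total = 600 kg; ⌈600/300⌉ = 2.
At least 2 vans are required, but only 1 is allowed.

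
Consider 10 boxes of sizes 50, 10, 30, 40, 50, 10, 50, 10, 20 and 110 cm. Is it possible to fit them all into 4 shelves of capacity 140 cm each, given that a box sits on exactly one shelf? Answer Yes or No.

A valid assignment using 3 shelves:
  shelf 1: 110 + 30 = 140
  shelf 2: 50 + 50 + 40 = 140
  shelf 3: 50 + 20 + 10 + 10 + 10 = 100
That uses only 3 ≤ 4, so 4 shelves are enough.

Yes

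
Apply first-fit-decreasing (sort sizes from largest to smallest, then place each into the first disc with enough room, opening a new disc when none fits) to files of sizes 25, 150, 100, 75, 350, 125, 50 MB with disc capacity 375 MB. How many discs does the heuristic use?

3

Sorted descending: 350, 150, 125, 100, 75, 50, 25.
  350 → disc 1 (new)  [load 350/375]
  150 → disc 2 (new)  [load 150/375]
  125 → disc 2  [load 275/375]
  100 → disc 2  [load 375/375]
  75 → disc 3 (new)  [load 75/375]
  50 → disc 3  [load 125/375]
  25 → disc 1  [load 375/375]
3 discs opened.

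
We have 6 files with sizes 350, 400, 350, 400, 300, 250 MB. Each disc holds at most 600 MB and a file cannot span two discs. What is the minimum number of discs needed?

Total = 400 + 400 + 350 + 350 + 300 + 250 = 2050 MB.
Lower bound: ⌈2050/600⌉ = 4 discs.
A packing using 5 discs:
  disc 1: 400 = 400
  disc 2: 400 = 400
  disc 3: 350 + 250 = 600
  disc 4: 350 = 350
  disc 5: 300 = 300
No arrangement into 4 discs stays within capacity, so 5 is optimal.

5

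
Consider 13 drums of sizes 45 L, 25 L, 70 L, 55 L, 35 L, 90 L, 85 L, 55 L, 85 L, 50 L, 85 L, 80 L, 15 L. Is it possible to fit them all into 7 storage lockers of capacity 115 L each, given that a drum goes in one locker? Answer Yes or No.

No

Total = 775 L; ⌈775/115⌉ = 7.
The bound of 7 does not rule out 7, but exhaustive search shows no assignment into 7 storage lockers of capacity 115 L exists — the minimum is 8.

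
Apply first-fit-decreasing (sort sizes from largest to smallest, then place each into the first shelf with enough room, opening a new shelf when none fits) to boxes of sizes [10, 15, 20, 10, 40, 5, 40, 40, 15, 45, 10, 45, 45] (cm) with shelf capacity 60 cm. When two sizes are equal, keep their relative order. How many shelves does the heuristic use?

Sorted descending: 45, 45, 45, 40, 40, 40, 20, 15, 15, 10, 10, 10, 5.
  45 → shelf 1 (new)  [load 45/60]
  45 → shelf 2 (new)  [load 45/60]
  45 → shelf 3 (new)  [load 45/60]
  40 → shelf 4 (new)  [load 40/60]
  40 → shelf 5 (new)  [load 40/60]
  40 → shelf 6 (new)  [load 40/60]
  20 → shelf 4  [load 60/60]
  15 → shelf 1  [load 60/60]
  15 → shelf 2  [load 60/60]
  10 → shelf 3  [load 55/60]
  10 → shelf 5  [load 50/60]
  10 → shelf 5  [load 60/60]
  5 → shelf 3  [load 60/60]
6 shelves opened.

6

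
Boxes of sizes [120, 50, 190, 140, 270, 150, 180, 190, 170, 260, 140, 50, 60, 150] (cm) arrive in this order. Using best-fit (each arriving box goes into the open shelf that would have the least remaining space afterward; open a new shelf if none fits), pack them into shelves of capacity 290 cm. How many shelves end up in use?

9

  120 → shelf 1 (new)  [load 120/290]
  50 → shelf 1  [load 170/290]
  190 → shelf 2 (new)  [load 190/290]
  140 → shelf 3 (new)  [load 140/290]
  270 → shelf 4 (new)  [load 270/290]
  150 → shelf 3  [load 290/290]
  180 → shelf 5 (new)  [load 180/290]
  190 → shelf 6 (new)  [load 190/290]
  170 → shelf 7 (new)  [load 170/290]
  260 → shelf 8 (new)  [load 260/290]
  140 → shelf 9 (new)  [load 140/290]
  50 → shelf 2  [load 240/290]
  60 → shelf 6  [load 250/290]
  150 → shelf 9  [load 290/290]
9 shelves opened.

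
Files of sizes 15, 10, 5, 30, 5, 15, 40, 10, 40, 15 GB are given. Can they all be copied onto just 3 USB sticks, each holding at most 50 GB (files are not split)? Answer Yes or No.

Total = 185 GB; ⌈185/50⌉ = 4.
At least 4 USB sticks are required, but only 3 are allowed.

No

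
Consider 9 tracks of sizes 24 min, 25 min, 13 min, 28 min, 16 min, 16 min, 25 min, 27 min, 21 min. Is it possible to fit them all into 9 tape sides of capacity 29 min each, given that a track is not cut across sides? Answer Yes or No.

Yes

A valid assignment using 8 tape sides:
  side 1: 28 = 28
  side 2: 27 = 27
  side 3: 25 = 25
  side 4: 25 = 25
  side 5: 24 = 24
  side 6: 21 = 21
  side 7: 16 + 13 = 29
  side 8: 16 = 16
That uses only 8 ≤ 9, so 9 tape sides are enough.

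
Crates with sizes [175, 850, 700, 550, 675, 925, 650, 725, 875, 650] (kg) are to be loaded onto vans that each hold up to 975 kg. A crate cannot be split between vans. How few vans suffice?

9

Total = 925 + 875 + 850 + 725 + 700 + 675 + 650 + 650 + 550 + 175 = 6775 kg.
Lower bound: ⌈6775/975⌉ = 7 vans.
Also, 9 crates each exceed 975/2 kg, and no two of those can share a van, so at least 9 vans are needed.
A packing using 9 vans:
  van 1: 925 = 925
  van 2: 875 = 875
  van 3: 850 = 850
  van 4: 725 + 175 = 900
  van 5: 700 = 700
  van 6: 675 = 675
  van 7: 650 = 650
  van 8: 650 = 650
  van 9: 550 = 550
This matches the lower bound, so 9 is optimal.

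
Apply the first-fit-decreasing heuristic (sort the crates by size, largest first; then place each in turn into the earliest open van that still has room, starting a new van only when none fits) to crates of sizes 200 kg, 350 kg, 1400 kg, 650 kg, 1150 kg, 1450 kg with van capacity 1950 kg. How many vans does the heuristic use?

Sorted descending: 1450, 1400, 1150, 650, 350, 200.
  1450 → van 1 (new)  [load 1450/1950]
  1400 → van 2 (new)  [load 1400/1950]
  1150 → van 3 (new)  [load 1150/1950]
  650 → van 3  [load 1800/1950]
  350 → van 1  [load 1800/1950]
  200 → van 2  [load 1600/1950]
3 vans opened.

3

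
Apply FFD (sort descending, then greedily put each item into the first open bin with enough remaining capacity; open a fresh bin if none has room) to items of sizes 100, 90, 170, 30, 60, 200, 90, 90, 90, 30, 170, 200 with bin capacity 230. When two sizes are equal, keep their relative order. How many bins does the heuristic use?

7

Sorted descending: 200, 200, 170, 170, 100, 90, 90, 90, 90, 60, 30, 30.
  200 → bin 1 (new)  [load 200/230]
  200 → bin 2 (new)  [load 200/230]
  170 → bin 3 (new)  [load 170/230]
  170 → bin 4 (new)  [load 170/230]
  100 → bin 5 (new)  [load 100/230]
  90 → bin 5  [load 190/230]
  90 → bin 6 (new)  [load 90/230]
  90 → bin 6  [load 180/230]
  90 → bin 7 (new)  [load 90/230]
  60 → bin 3  [load 230/230]
  30 → bin 1  [load 230/230]
  30 → bin 2  [load 230/230]
7 bins opened.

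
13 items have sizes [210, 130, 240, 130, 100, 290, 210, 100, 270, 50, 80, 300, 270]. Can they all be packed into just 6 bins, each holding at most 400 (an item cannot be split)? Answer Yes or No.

No

Total = 2380; ⌈2380/400⌉ = 6.
7 items each exceed half the capacity and cannot share a bin, forcing at least 7 bins.
At least 7 bins are required, but only 6 are allowed.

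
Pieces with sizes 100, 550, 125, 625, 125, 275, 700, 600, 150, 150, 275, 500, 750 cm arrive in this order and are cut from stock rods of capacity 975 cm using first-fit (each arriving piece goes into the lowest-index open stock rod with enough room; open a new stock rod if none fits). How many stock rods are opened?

  100 → stock rod 1 (new)  [load 100/975]
  550 → stock rod 1  [load 650/975]
  125 → stock rod 1  [load 775/975]
  625 → stock rod 2 (new)  [load 625/975]
  125 → stock rod 1  [load 900/975]
  275 → stock rod 2  [load 900/975]
  700 → stock rod 3 (new)  [load 700/975]
  600 → stock rod 4 (new)  [load 600/975]
  150 → stock rod 3  [load 850/975]
  150 → stock rod 4  [load 750/975]
  275 → stock rod 5 (new)  [load 275/975]
  500 → stock rod 5  [load 775/975]
  750 → stock rod 6 (new)  [load 750/975]
6 stock rods opened.

6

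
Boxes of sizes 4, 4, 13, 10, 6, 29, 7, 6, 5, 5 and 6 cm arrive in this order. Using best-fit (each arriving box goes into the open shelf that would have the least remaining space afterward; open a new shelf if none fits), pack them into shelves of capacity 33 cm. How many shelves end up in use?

  4 → shelf 1 (new)  [load 4/33]
  4 → shelf 1  [load 8/33]
  13 → shelf 1  [load 21/33]
  10 → shelf 1  [load 31/33]
  6 → shelf 2 (new)  [load 6/33]
  29 → shelf 3 (new)  [load 29/33]
  7 → shelf 2  [load 13/33]
  6 → shelf 2  [load 19/33]
  5 → shelf 2  [load 24/33]
  5 → shelf 2  [load 29/33]
  6 → shelf 4 (new)  [load 6/33]
4 shelves opened.

4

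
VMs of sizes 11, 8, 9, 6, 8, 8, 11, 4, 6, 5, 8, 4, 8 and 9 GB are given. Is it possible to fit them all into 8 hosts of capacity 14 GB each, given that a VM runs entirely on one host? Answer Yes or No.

No

Total = 105 GB; ⌈105/14⌉ = 8.
9 VMs each exceed half the capacity and cannot share a host, forcing at least 9 hosts.
At least 9 hosts are required, but only 8 are allowed.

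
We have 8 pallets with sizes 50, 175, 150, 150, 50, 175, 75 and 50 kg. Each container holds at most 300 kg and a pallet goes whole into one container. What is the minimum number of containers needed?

Total = 175 + 175 + 150 + 150 + 75 + 50 + 50 + 50 = 875 kg.
Lower bound: ⌈875/300⌉ = 3 containers.
A packing using 3 containers:
  container 1: 175 + 75 + 50 = 300
  container 2: 175 + 50 + 50 = 275
  container 3: 150 + 150 = 300
This matches the lower bound, so 3 is optimal.

3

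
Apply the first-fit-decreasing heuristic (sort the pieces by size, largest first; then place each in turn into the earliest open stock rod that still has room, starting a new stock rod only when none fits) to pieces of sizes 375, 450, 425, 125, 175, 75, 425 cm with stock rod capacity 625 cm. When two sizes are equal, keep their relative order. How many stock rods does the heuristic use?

Sorted descending: 450, 425, 425, 375, 175, 125, 75.
  450 → stock rod 1 (new)  [load 450/625]
  425 → stock rod 2 (new)  [load 425/625]
  425 → stock rod 3 (new)  [load 425/625]
  375 → stock rod 4 (new)  [load 375/625]
  175 → stock rod 1  [load 625/625]
  125 → stock rod 2  [load 550/625]
  75 → stock rod 2  [load 625/625]
4 stock rods opened.

4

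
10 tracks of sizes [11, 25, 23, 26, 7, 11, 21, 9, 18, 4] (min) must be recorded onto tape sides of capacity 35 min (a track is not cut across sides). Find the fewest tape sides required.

5

Total = 26 + 25 + 23 + 21 + 18 + 11 + 11 + 9 + 7 + 4 = 155 min.
Lower bound: ⌈155/35⌉ = 5 tape sides.
A packing using 5 tape sides:
  side 1: 26 + 9 = 35
  side 2: 25 + 7 = 32
  side 3: 23 + 11 = 34
  side 4: 21 + 11 = 32
  side 5: 18 + 4 = 22
This matches the lower bound, so 5 is optimal.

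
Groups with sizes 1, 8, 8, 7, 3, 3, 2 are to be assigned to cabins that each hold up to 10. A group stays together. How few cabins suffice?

Total = 8 + 8 + 7 + 3 + 3 + 2 + 1 = 32.
Lower bound: ⌈32/10⌉ = 4 cabins.
A packing using 4 cabins:
  cabin 1: 8 + 2 = 10
  cabin 2: 8 + 1 = 9
  cabin 3: 7 + 3 = 10
  cabin 4: 3 = 3
This matches the lower bound, so 4 is optimal.

4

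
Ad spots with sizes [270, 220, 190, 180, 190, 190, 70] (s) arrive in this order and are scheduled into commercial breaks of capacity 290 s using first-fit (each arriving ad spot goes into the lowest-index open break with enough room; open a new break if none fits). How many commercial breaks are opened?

6

  270 → break 1 (new)  [load 270/290]
  220 → break 2 (new)  [load 220/290]
  190 → break 3 (new)  [load 190/290]
  180 → break 4 (new)  [load 180/290]
  190 → break 5 (new)  [load 190/290]
  190 → break 6 (new)  [load 190/290]
  70 → break 2  [load 290/290]
6 commercial breaks opened.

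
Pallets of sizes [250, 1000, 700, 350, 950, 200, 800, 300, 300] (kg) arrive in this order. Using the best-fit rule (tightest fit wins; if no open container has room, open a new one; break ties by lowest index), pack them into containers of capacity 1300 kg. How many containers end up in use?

4

  250 → container 1 (new)  [load 250/1300]
  1000 → container 1  [load 1250/1300]
  700 → container 2 (new)  [load 700/1300]
  350 → container 2  [load 1050/1300]
  950 → container 3 (new)  [load 950/1300]
  200 → container 2  [load 1250/1300]
  800 → container 4 (new)  [load 800/1300]
  300 → container 3  [load 1250/1300]
  300 → container 4  [load 1100/1300]
4 containers opened.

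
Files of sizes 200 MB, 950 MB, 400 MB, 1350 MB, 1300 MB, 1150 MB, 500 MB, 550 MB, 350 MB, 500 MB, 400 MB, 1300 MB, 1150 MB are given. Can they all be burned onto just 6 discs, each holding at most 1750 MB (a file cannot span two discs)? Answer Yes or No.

Yes

A valid assignment using 6 discs:
  disc 1: 1350 + 400 = 1750
  disc 2: 1300 + 400 = 1700
  disc 3: 1300 + 350 = 1650
  disc 4: 1150 + 550 = 1700
  disc 5: 1150 + 500 = 1650
  disc 6: 950 + 500 + 200 = 1650
Every load is within 1750 MB, so 6 discs suffice.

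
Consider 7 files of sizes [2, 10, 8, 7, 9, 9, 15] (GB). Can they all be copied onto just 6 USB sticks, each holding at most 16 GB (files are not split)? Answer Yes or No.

Yes

A valid assignment using 5 USB sticks:
  USB stick 1: 15 = 15
  USB stick 2: 10 + 2 = 12
  USB stick 3: 9 + 7 = 16
  USB stick 4: 9 = 9
  USB stick 5: 8 = 8
That uses only 5 ≤ 6, so 6 USB sticks are enough.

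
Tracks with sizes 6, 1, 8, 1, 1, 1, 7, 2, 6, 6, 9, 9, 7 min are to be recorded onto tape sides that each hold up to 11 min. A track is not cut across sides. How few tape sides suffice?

8

Total = 9 + 9 + 8 + 7 + 7 + 6 + 6 + 6 + 2 + 1 + 1 + 1 + 1 = 64 min.
Lower bound: ⌈64/11⌉ = 6 tape sides.
Also, 8 tracks each exceed 11/2 min, and no two of those can share a side, so at least 8 tape sides are needed.
A packing using 8 tape sides:
  side 1: 9 + 2 = 11
  side 2: 9 + 1 + 1 = 11
  side 3: 8 + 1 + 1 = 10
  side 4: 7 = 7
  side 5: 7 = 7
  side 6: 6 = 6
  side 7: 6 = 6
  side 8: 6 = 6
This matches the lower bound, so 8 is optimal.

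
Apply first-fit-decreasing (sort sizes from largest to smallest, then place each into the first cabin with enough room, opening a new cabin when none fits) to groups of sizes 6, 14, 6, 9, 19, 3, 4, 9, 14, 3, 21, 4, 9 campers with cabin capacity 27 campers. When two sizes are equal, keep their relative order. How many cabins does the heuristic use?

5

Sorted descending: 21, 19, 14, 14, 9, 9, 9, 6, 6, 4, 4, 3, 3.
  21 → cabin 1 (new)  [load 21/27]
  19 → cabin 2 (new)  [load 19/27]
  14 → cabin 3 (new)  [load 14/27]
  14 → cabin 4 (new)  [load 14/27]
  9 → cabin 3  [load 23/27]
  9 → cabin 4  [load 23/27]
  9 → cabin 5 (new)  [load 9/27]
  6 → cabin 1  [load 27/27]
  6 → cabin 2  [load 25/27]
  4 → cabin 3  [load 27/27]
  4 → cabin 4  [load 27/27]
  3 → cabin 5  [load 12/27]
  3 → cabin 5  [load 15/27]
5 cabins opened.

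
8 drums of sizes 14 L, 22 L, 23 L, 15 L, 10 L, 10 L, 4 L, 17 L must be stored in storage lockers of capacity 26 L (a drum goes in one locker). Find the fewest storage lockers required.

Total = 23 + 22 + 17 + 15 + 14 + 10 + 10 + 4 = 115 L.
Lower bound: ⌈115/26⌉ = 5 storage lockers.
A packing using 5 storage lockers:
  locker 1: 23 = 23
  locker 2: 22 + 4 = 26
  locker 3: 17 = 17
  locker 4: 15 + 10 = 25
  locker 5: 14 + 10 = 24
This matches the lower bound, so 5 is optimal.

5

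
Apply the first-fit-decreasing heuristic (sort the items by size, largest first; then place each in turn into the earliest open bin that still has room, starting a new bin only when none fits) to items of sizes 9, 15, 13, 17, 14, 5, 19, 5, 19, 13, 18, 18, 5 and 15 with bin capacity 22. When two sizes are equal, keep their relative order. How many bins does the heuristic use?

Sorted descending: 19, 19, 18, 18, 17, 15, 15, 14, 13, 13, 9, 5, 5, 5.
  19 → bin 1 (new)  [load 19/22]
  19 → bin 2 (new)  [load 19/22]
  18 → bin 3 (new)  [load 18/22]
  18 → bin 4 (new)  [load 18/22]
  17 → bin 5 (new)  [load 17/22]
  15 → bin 6 (new)  [load 15/22]
  15 → bin 7 (new)  [load 15/22]
  14 → bin 8 (new)  [load 14/22]
  13 → bin 9 (new)  [load 13/22]
  13 → bin 10 (new)  [load 13/22]
  9 → bin 9  [load 22/22]
  5 → bin 5  [load 22/22]
  5 → bin 6  [load 20/22]
  5 → bin 7  [load 20/22]
10 bins opened.

10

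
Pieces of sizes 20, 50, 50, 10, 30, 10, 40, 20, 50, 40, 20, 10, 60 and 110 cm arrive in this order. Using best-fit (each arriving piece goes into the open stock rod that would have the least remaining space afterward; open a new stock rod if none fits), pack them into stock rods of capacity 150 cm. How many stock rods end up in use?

4

  20 → stock rod 1 (new)  [load 20/150]
  50 → stock rod 1  [load 70/150]
  50 → stock rod 1  [load 120/150]
  10 → stock rod 1  [load 130/150]
  30 → stock rod 2 (new)  [load 30/150]
  10 → stock rod 1  [load 140/150]
  40 → stock rod 2  [load 70/150]
  20 → stock rod 2  [load 90/150]
  50 → stock rod 2  [load 140/150]
  40 → stock rod 3 (new)  [load 40/150]
  20 → stock rod 3  [load 60/150]
  10 → stock rod 1  [load 150/150]
  60 → stock rod 3  [load 120/150]
  110 → stock rod 4 (new)  [load 110/150]
4 stock rods opened.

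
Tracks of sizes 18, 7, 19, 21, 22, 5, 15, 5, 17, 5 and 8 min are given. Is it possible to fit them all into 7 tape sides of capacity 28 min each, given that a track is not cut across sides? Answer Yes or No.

A valid assignment using 6 tape sides:
  side 1: 22 + 5 = 27
  side 2: 21 + 7 = 28
  side 3: 19 + 8 = 27
  side 4: 18 + 5 + 5 = 28
  side 5: 17 = 17
  side 6: 15 = 15
That uses only 6 ≤ 7, so 7 tape sides are enough.

Yes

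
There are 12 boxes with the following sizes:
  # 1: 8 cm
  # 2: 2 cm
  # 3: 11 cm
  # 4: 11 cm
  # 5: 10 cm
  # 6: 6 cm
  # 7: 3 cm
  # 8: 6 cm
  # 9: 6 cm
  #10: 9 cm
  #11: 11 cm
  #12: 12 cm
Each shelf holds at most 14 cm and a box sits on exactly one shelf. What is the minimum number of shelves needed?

8

Total = 12 + 11 + 11 + 11 + 10 + 9 + 8 + 6 + 6 + 6 + 3 + 2 = 95 cm.
Lower bound: ⌈95/14⌉ = 7 shelves.
A packing using 8 shelves:
  shelf 1: 12 + 2 = 14
  shelf 2: 11 + 3 = 14
  shelf 3: 11 = 11
  shelf 4: 11 = 11
  shelf 5: 10 = 10
  shelf 6: 9 = 9
  shelf 7: 8 + 6 = 14
  shelf 8: 6 + 6 = 12
No arrangement into 7 shelves stays within capacity, so 8 is optimal.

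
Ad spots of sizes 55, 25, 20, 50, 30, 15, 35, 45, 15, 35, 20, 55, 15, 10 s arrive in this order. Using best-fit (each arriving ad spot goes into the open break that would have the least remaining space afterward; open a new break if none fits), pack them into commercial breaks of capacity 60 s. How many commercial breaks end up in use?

  55 → break 1 (new)  [load 55/60]
  25 → break 2 (new)  [load 25/60]
  20 → break 2  [load 45/60]
  50 → break 3 (new)  [load 50/60]
  30 → break 4 (new)  [load 30/60]
  15 → break 2  [load 60/60]
  35 → break 5 (new)  [load 35/60]
  45 → break 6 (new)  [load 45/60]
  15 → break 6  [load 60/60]
  35 → break 7 (new)  [load 35/60]
  20 → break 5  [load 55/60]
  55 → break 8 (new)  [load 55/60]
  15 → break 7  [load 50/60]
  10 → break 3  [load 60/60]
8 commercial breaks opened.

8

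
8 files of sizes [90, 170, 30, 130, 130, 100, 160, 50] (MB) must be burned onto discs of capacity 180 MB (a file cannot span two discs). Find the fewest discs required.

Total = 170 + 160 + 130 + 130 + 100 + 90 + 50 + 30 = 860 MB.
Lower bound: ⌈860/180⌉ = 5 discs.
A packing using 6 discs:
  disc 1: 170 = 170
  disc 2: 160 = 160
  disc 3: 130 + 50 = 180
  disc 4: 130 + 30 = 160
  disc 5: 100 = 100
  disc 6: 90 = 90
No arrangement into 5 discs stays within capacity, so 6 is optimal.

6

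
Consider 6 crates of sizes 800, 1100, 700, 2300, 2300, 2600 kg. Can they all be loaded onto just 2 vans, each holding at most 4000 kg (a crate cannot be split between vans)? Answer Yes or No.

No

Total = 9800 kg; ⌈9800/4000⌉ = 3.
At least 3 vans are required, but only 2 are allowed.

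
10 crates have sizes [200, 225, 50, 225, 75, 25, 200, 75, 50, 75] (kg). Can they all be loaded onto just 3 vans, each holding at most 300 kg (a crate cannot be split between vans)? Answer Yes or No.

No

Total = 1200 kg; ⌈1200/300⌉ = 4.
At least 4 vans are required, but only 3 are allowed.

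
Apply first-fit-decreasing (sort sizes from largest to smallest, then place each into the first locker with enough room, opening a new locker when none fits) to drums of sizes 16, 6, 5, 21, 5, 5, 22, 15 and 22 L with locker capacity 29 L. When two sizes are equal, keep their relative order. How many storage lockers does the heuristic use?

5

Sorted descending: 22, 22, 21, 16, 15, 6, 5, 5, 5.
  22 → locker 1 (new)  [load 22/29]
  22 → locker 2 (new)  [load 22/29]
  21 → locker 3 (new)  [load 21/29]
  16 → locker 4 (new)  [load 16/29]
  15 → locker 5 (new)  [load 15/29]
  6 → locker 1  [load 28/29]
  5 → locker 2  [load 27/29]
  5 → locker 3  [load 26/29]
  5 → locker 4  [load 21/29]
5 storage lockers opened.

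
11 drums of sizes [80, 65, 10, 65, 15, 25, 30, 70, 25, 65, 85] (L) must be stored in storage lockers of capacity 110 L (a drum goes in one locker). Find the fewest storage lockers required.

6

Total = 85 + 80 + 70 + 65 + 65 + 65 + 30 + 25 + 25 + 15 + 10 = 535 L.
Lower bound: ⌈535/110⌉ = 5 storage lockers.
Also, 6 drums each exceed 55 L, and no two of those can share a locker, so at least 6 storage lockers are needed.
A packing using 6 storage lockers:
  locker 1: 85 + 25 = 110
  locker 2: 80 + 30 = 110
  locker 3: 70 + 25 + 15 = 110
  locker 4: 65 + 10 = 75
  locker 5: 65 = 65
  locker 6: 65 = 65
This matches the lower bound, so 6 is optimal.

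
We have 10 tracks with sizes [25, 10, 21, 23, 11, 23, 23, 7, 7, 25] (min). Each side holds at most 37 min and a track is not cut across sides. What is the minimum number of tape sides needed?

Total = 25 + 25 + 23 + 23 + 23 + 21 + 11 + 10 + 7 + 7 = 175 min.
Lower bound: ⌈175/37⌉ = 5 tape sides.
Also, 6 tracks each exceed 37/2 min, and no two of those can share a side, so at least 6 tape sides are needed.
A packing using 6 tape sides:
  side 1: 25 + 11 = 36
  side 2: 25 + 10 = 35
  side 3: 23 + 7 + 7 = 37
  side 4: 23 = 23
  side 5: 23 = 23
  side 6: 21 = 21
This matches the lower bound, so 6 is optimal.

6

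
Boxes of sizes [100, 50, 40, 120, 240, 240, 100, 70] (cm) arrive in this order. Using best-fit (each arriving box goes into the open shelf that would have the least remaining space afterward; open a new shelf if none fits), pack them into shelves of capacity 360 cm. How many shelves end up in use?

  100 → shelf 1 (new)  [load 100/360]
  50 → shelf 1  [load 150/360]
  40 → shelf 1  [load 190/360]
  120 → shelf 1  [load 310/360]
  240 → shelf 2 (new)  [load 240/360]
  240 → shelf 3 (new)  [load 240/360]
  100 → shelf 2  [load 340/360]
  70 → shelf 3  [load 310/360]
3 shelves opened.

3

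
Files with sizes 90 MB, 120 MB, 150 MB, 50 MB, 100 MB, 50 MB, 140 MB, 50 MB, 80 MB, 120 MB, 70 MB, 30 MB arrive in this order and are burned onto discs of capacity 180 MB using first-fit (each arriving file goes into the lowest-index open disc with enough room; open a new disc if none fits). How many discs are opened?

7

  90 → disc 1 (new)  [load 90/180]
  120 → disc 2 (new)  [load 120/180]
  150 → disc 3 (new)  [load 150/180]
  50 → disc 1  [load 140/180]
  100 → disc 4 (new)  [load 100/180]
  50 → disc 2  [load 170/180]
  140 → disc 5 (new)  [load 140/180]
  50 → disc 4  [load 150/180]
  80 → disc 6 (new)  [load 80/180]
  120 → disc 7 (new)  [load 120/180]
  70 → disc 6  [load 150/180]
  30 → disc 1  [load 170/180]
7 discs opened.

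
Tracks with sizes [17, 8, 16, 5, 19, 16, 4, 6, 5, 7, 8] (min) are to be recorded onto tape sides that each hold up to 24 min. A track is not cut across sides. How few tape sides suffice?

Total = 19 + 17 + 16 + 16 + 8 + 8 + 7 + 6 + 5 + 5 + 4 = 111 min.
Lower bound: ⌈111/24⌉ = 5 tape sides.
A packing using 5 tape sides:
  side 1: 19 + 5 = 24
  side 2: 17 + 7 = 24
  side 3: 16 + 8 = 24
  side 4: 16 + 8 = 24
  side 5: 6 + 5 + 4 = 15
This matches the lower bound, so 5 is optimal.

5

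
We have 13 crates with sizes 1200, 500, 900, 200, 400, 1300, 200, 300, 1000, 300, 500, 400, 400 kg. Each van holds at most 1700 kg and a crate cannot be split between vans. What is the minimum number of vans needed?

5

Total = 1300 + 1200 + 1000 + 900 + 500 + 500 + 400 + 400 + 400 + 300 + 300 + 200 + 200 = 7600 kg.
Lower bound: ⌈7600/1700⌉ = 5 vans.
A packing using 5 vans:
  van 1: 1300 + 400 = 1700
  van 2: 1200 + 500 = 1700
  van 3: 1000 + 500 + 200 = 1700
  van 4: 900 + 400 + 400 = 1700
  van 5: 300 + 300 + 200 = 800
This matches the lower bound, so 5 is optimal.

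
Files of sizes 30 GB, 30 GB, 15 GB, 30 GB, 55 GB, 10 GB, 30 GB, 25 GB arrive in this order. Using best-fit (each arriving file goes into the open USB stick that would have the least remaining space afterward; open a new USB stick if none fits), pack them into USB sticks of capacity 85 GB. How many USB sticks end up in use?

  30 → USB stick 1 (new)  [load 30/85]
  30 → USB stick 1  [load 60/85]
  15 → USB stick 1  [load 75/85]
  30 → USB stick 2 (new)  [load 30/85]
  55 → USB stick 2  [load 85/85]
  10 → USB stick 1  [load 85/85]
  30 → USB stick 3 (new)  [load 30/85]
  25 → USB stick 3  [load 55/85]
3 USB sticks opened.

3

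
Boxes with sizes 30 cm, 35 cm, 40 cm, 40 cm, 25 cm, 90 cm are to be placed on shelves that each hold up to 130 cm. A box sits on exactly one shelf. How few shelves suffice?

Total = 90 + 40 + 40 + 35 + 30 + 25 = 260 cm.
Lower bound: ⌈260/130⌉ = 2 shelves.
A packing using 2 shelves:
  shelf 1: 90 + 40 = 130
  shelf 2: 40 + 35 + 30 + 25 = 130
This matches the lower bound, so 2 is optimal.

2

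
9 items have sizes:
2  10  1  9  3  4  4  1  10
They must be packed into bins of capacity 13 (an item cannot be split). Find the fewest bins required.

Total = 10 + 10 + 9 + 4 + 4 + 3 + 2 + 1 + 1 = 44.
Lower bound: ⌈44/13⌉ = 4 bins.
A packing using 4 bins:
  bin 1: 10 + 3 = 13
  bin 2: 10 + 2 + 1 = 13
  bin 3: 9 + 4 = 13
  bin 4: 4 + 1 = 5
This matches the lower bound, so 4 is optimal.

4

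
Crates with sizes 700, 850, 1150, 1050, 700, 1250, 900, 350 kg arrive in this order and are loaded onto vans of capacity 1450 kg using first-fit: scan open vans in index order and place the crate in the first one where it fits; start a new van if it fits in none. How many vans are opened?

6

  700 → van 1 (new)  [load 700/1450]
  850 → van 2 (new)  [load 850/1450]
  1150 → van 3 (new)  [load 1150/1450]
  1050 → van 4 (new)  [load 1050/1450]
  700 → van 1  [load 1400/1450]
  1250 → van 5 (new)  [load 1250/1450]
  900 → van 6 (new)  [load 900/1450]
  350 → van 2  [load 1200/1450]
6 vans opened.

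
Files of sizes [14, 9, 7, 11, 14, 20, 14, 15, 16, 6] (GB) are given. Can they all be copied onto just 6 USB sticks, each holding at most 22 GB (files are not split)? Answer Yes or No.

No

Total = 126 GB; ⌈126/22⌉ = 6.
The bound of 6 does not rule out 6, but exhaustive search shows no assignment into 6 USB sticks of capacity 22 GB exists — the minimum is 7.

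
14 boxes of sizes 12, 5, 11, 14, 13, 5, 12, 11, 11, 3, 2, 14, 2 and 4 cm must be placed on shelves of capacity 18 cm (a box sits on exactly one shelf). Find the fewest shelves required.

Total = 14 + 14 + 13 + 12 + 12 + 11 + 11 + 11 + 5 + 5 + 4 + 3 + 2 + 2 = 119 cm.
Lower bound: ⌈119/18⌉ = 7 shelves.
Also, 8 boxes each exceed 9 cm, and no two of those can share a shelf, so at least 8 shelves are needed.
A packing using 8 shelves:
  shelf 1: 14 + 4 = 18
  shelf 2: 14 + 3 = 17
  shelf 3: 13 + 5 = 18
  shelf 4: 12 + 5 = 17
  shelf 5: 12 + 2 + 2 = 16
  shelf 6: 11 = 11
  shelf 7: 11 = 11
  shelf 8: 11 = 11
This matches the lower bound, so 8 is optimal.

8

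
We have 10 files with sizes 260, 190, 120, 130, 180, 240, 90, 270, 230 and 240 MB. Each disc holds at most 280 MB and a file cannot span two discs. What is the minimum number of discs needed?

Total = 270 + 260 + 240 + 240 + 230 + 190 + 180 + 130 + 120 + 90 = 1950 MB.
Lower bound: ⌈1950/280⌉ = 7 discs.
A packing using 8 discs:
  disc 1: 270 = 270
  disc 2: 260 = 260
  disc 3: 240 = 240
  disc 4: 240 = 240
  disc 5: 230 = 230
  disc 6: 190 + 90 = 280
  disc 7: 180 = 180
  disc 8: 130 + 120 = 250
No arrangement into 7 discs stays within capacity, so 8 is optimal.

8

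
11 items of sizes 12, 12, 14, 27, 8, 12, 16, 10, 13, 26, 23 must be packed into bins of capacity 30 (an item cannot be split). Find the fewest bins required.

Total = 27 + 26 + 23 + 16 + 14 + 13 + 12 + 12 + 12 + 10 + 8 = 173.
Lower bound: ⌈173/30⌉ = 6 bins.
A packing using 7 bins:
  bin 1: 27 = 27
  bin 2: 26 = 26
  bin 3: 23 = 23
  bin 4: 16 + 14 = 30
  bin 5: 13 + 12 = 25
  bin 6: 12 + 12 = 24
  bin 7: 10 + 8 = 18
No arrangement into 6 bins stays within capacity, so 7 is optimal.

7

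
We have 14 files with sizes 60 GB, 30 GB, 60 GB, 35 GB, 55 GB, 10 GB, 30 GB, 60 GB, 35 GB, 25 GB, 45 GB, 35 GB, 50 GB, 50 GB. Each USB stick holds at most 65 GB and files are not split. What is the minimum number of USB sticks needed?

Total = 60 + 60 + 60 + 55 + 50 + 50 + 45 + 35 + 35 + 35 + 30 + 30 + 25 + 10 = 580 GB.
Lower bound: ⌈580/65⌉ = 9 USB sticks.
Also, 10 files each exceed 65/2 GB, and no two of those can share a USB stick, so at least 10 USB sticks are needed.
A packing using 10 USB sticks:
  USB stick 1: 60 = 60
  USB stick 2: 60 = 60
  USB stick 3: 60 = 60
  USB stick 4: 55 + 10 = 65
  USB stick 5: 50 = 50
  USB stick 6: 50 = 50
  USB stick 7: 45 = 45
  USB stick 8: 35 + 30 = 65
  USB stick 9: 35 + 30 = 65
  USB stick 10: 35 + 25 = 60
This matches the lower bound, so 10 is optimal.

10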